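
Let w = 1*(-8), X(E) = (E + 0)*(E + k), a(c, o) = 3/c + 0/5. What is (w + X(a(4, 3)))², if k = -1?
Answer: 17161/256 ≈ 67.035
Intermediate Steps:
a(c, o) = 3/c (a(c, o) = 3/c + 0*(⅕) = 3/c + 0 = 3/c)
X(E) = E*(-1 + E) (X(E) = (E + 0)*(E - 1) = E*(-1 + E))
w = -8
(w + X(a(4, 3)))² = (-8 + (3/4)*(-1 + 3/4))² = (-8 + (3*(¼))*(-1 + 3*(¼)))² = (-8 + 3*(-1 + ¾)/4)² = (-8 + (¾)*(-¼))² = (-8 - 3/16)² = (-131/16)² = 17161/256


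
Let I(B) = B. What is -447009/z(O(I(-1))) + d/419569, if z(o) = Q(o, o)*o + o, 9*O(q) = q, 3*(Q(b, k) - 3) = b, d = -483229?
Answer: 45574870240900/44893883 ≈ 1.0152e+6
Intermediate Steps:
Q(b, k) = 3 + b/3
O(q) = q/9
z(o) = o + o*(3 + o/3) (z(o) = (3 + o/3)*o + o = o*(3 + o/3) + o = o + o*(3 + o/3))
-447009/z(O(I(-1))) + d/419569 = -447009*(-27/(12 + (⅑)*(-1))) - 483229/419569 = -447009*(-27/(12 - ⅑)) - 483229*1/419569 = -447009/((⅓)*(-⅑)*(107/9)) - 483229/419569 = -447009/(-107/243) - 483229/419569 = -447009*(-243/107) - 483229/419569 = 108623187/107 - 483229/419569 = 45574870240900/44893883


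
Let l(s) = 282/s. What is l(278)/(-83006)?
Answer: -141/11537834 ≈ -1.2221e-5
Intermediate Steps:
l(278)/(-83006) = (282/278)/(-83006) = (282*(1/278))*(-1/83006) = (141/139)*(-1/83006) = -141/11537834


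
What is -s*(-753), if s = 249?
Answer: 187497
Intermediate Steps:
-s*(-753) = -249*(-753) = -1*(-187497) = 187497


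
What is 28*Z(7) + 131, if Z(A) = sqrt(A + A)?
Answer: 131 + 28*sqrt(14) ≈ 235.77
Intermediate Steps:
Z(A) = sqrt(2)*sqrt(A) (Z(A) = sqrt(2*A) = sqrt(2)*sqrt(A))
28*Z(7) + 131 = 28*(sqrt(2)*sqrt(7)) + 131 = 28*sqrt(14) + 131 = 131 + 28*sqrt(14)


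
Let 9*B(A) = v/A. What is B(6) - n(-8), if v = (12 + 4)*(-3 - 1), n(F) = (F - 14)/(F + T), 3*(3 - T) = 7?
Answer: -113/27 ≈ -4.1852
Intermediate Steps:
T = 2/3 (T = 3 - 1/3*7 = 3 - 7/3 = 2/3 ≈ 0.66667)
n(F) = (-14 + F)/(2/3 + F) (n(F) = (F - 14)/(F + 2/3) = (-14 + F)/(2/3 + F))
v = -64 (v = 16*(-4) = -64)
B(A) = -64/(9*A) (B(A) = (-64/A)/9 = -64/(9*A))
B(6) - n(-8) = -64/9/6 - 3*(-14 - 8)/(2 + 3*(-8)) = -64/9*1/6 - 3*(-22)/(2 - 24) = -32/27 - 3*(-22)/(-22) = -32/27 - 3*(-1)*(-22)/22 = -32/27 - 1*3 = -32/27 - 3 = -113/27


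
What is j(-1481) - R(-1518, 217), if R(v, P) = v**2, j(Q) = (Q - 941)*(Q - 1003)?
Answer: 3711924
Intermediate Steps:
j(Q) = (-1003 + Q)*(-941 + Q) (j(Q) = (-941 + Q)*(-1003 + Q) = (-1003 + Q)*(-941 + Q))
j(-1481) - R(-1518, 217) = (943823 + (-1481)**2 - 1944*(-1481)) - 1*(-1518)**2 = (943823 + 2193361 + 2879064) - 1*2304324 = 6016248 - 2304324 = 3711924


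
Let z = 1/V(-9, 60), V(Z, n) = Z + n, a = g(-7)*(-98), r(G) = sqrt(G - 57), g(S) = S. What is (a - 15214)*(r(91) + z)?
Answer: -14528/51 - 14528*sqrt(34) ≈ -84997.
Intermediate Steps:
r(G) = sqrt(-57 + G)
a = 686 (a = -7*(-98) = 686)
z = 1/51 (z = 1/(-9 + 60) = 1/51 ≈ 0.019608)
(a - 15214)*(r(91) + z) = (686 - 15214)*(sqrt(-57 + 91) + 1/51) = -14528*(sqrt(34) + 1/51) = -14528*(1/51 + sqrt(34)) = -14528/51 - 14528*sqrt(34)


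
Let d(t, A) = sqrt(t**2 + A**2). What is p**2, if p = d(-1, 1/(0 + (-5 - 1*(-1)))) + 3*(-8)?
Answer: (96 - sqrt(17))**2/16 ≈ 527.58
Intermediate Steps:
d(t, A) = sqrt(A**2 + t**2)
p = -24 + sqrt(17)/4 (p = sqrt((1/(0 + (-5 - 1*(-1))))**2 + (-1)**2) + 3*(-8) = sqrt((1/(0 + (-5 + 1)))**2 + 1) - 24 = sqrt((1/(0 - 4))**2 + 1) - 24 = sqrt((1/(-4))**2 + 1) - 24 = sqrt((-1/4)**2 + 1) - 24 = sqrt(1/16 + 1) - 24 = sqrt(17/16) - 24 = sqrt(17)/4 - 24 = -24 + sqrt(17)/4 ≈ -22.969)
p**2 = (-24 + sqrt(17)/4)**2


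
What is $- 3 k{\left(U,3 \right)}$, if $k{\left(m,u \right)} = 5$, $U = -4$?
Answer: $-15$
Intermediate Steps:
$- 3 k{\left(U,3 \right)} = \left(-3\right) 5 = -15$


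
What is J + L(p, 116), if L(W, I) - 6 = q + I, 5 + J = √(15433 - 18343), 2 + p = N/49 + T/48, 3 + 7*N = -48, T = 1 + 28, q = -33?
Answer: 84 + I*√2910 ≈ 84.0 + 53.944*I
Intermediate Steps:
T = 29
N = -51/7 (N = -3/7 + (⅐)*(-48) = -3/7 - 48/7 = -51/7 ≈ -7.2857)
p = -25429/16464 (p = -2 + (-51/7/49 + 29/48) = -2 + (-51/7*1/49 + 29*(1/48)) = -2 + (-51/343 + 29/48) = -2 + 7499/16464 = -25429/16464 ≈ -1.5445)
J = -5 + I*√2910 (J = -5 + √(15433 - 18343) = -5 + √(-2910) = -5 + I*√2910 ≈ -5.0 + 53.944*I)
L(W, I) = -27 + I (L(W, I) = 6 + (-33 + I) = -27 + I)
J + L(p, 116) = (-5 + I*√2910) + (-27 + 116) = (-5 + I*√2910) + 89 = 84 + I*√2910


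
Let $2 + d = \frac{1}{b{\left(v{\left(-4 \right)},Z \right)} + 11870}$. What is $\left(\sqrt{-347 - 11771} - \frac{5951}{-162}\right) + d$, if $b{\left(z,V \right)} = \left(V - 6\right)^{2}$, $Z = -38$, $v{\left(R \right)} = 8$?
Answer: $\frac{2157959}{62127} + i \sqrt{12118} \approx 34.735 + 110.08 i$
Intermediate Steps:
$b{\left(z,V \right)} = \left(-6 + V\right)^{2}$
$d = - \frac{27611}{13806}$ ($d = -2 + \frac{1}{\left(-6 - 38\right)^{2} + 11870} = -2 + \frac{1}{\left(-44\right)^{2} + 11870} = -2 + \frac{1}{1936 + 11870} = -2 + \frac{1}{13806} = - \frac{27611}{13806} \approx -1.9999$)
$\left(\sqrt{-347 - 11771} - \frac{5951}{-162}\right) + d = \left(\sqrt{-347 - 11771} - \frac{5951}{-162}\right) - \frac{27611}{13806} = \left(\sqrt{-12118} - - \frac{5951}{162}\right) - \frac{27611}{13806} = \left(i \sqrt{12118} + \frac{5951}{162}\right) - \frac{27611}{13806} = \left(\frac{5951}{162} + i \sqrt{12118}\right) - \frac{27611}{13806} = \frac{2157959}{62127} + i \sqrt{12118}$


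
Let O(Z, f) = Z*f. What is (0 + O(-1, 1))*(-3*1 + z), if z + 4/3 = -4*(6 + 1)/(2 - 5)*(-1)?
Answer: 41/3 ≈ 13.667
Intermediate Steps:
z = -32/3 (z = -4/3 - 4*(6 + 1)/(2 - 5)*(-1) = -4/3 - 28/(-3)*(-1) = -4/3 - 28*(-1)/3*(-1) = -4/3 - 4*(-7/3)*(-1) = -4/3 + (28/3)*(-1) = -4/3 - 28/3 = -32/3 ≈ -10.667)
(0 + O(-1, 1))*(-3*1 + z) = (0 - 1*1)*(-3*1 - 32/3) = (0 - 1)*(-3 - 32/3) = -1*(-41/3) = 41/3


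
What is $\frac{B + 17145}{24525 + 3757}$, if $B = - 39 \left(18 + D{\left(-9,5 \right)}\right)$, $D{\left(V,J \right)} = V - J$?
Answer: $\frac{16989}{28282} \approx 0.6007$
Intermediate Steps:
$B = -156$ ($B = - 39 \left(18 - 14\right) = \left(-39\right) 4 = -156$)
$\frac{B + 17145}{24525 + 3757} = \frac{-156 + 17145}{24525 + 3757} = \frac{16989}{28282}$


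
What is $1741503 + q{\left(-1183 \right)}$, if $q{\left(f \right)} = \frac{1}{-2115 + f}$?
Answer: $\frac{5743476893}{3298} \approx 1.7415 \cdot 10^{6}$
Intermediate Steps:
$1741503 + q{\left(-1183 \right)} = 1741503 + \frac{1}{-2115 - 1183} = 1741503 + \frac{1}{-3298} = 1741503 - \frac{1}{3298} = \frac{5743476893}{3298}$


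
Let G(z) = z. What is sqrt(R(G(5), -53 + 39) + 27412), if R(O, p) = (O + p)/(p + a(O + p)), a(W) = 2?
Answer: sqrt(109651)/2 ≈ 165.57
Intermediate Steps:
R(O, p) = (O + p)/(2 + p) (R(O, p) = (O + p)/(p + 2) = (O + p)/(2 + p))
sqrt(R(G(5), -53 + 39) + 27412) = sqrt((5 + (-53 + 39))/(2 + (-53 + 39)) + 27412) = sqrt((5 - 14)/(2 - 14) + 27412) = sqrt(-9/(-12) + 27412) = sqrt(-1/12*(-9) + 27412) = sqrt(3/4 + 27412) = sqrt(109651/4) = sqrt(109651)/2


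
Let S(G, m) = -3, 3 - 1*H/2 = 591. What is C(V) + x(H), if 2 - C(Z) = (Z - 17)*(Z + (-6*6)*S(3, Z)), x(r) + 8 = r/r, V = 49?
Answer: -5029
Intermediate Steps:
H = -1176 (H = 6 - 2*591 = 6 - 1182 = -1176)
x(r) = -7 (x(r) = -8 + r/r = -8 + 1 = -7)
C(Z) = 2 - (-17 + Z)*(108 + Z) (C(Z) = 2 - (Z - 17)*(Z - 6*6*(-3)) = 2 - (-17 + Z)*(Z - 36*(-3)) = 2 - (-17 + Z)*(Z + 108) = 2 - (-17 + Z)*(108 + Z))
C(V) + x(H) = (1838 - 1*49**2 - 91*49) - 7 = (1838 - 1*2401 - 4459) - 7 = (1838 - 2401 - 4459) - 7 = -5022 - 7 = -5029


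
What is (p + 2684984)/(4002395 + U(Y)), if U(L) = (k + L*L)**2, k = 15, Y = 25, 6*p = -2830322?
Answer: 6639791/13235985 ≈ 0.50165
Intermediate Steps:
p = -1415161/3 (p = (1/6)*(-2830322) = -1415161/3 ≈ -4.7172e+5)
U(L) = (15 + L**2)**2 (U(L) = (15 + L*L)**2 = (15 + L**2)**2)
(p + 2684984)/(4002395 + U(Y)) = (-1415161/3 + 2684984)/(4002395 + (15 + 25**2)**2) = 6639791/(3*(4002395 + (15 + 625)**2)) = 6639791/(3*(4002395 + 640**2)) = 6639791/(3*(4002395 + 409600)) = (6639791/3)/4411995 = (6639791/3)*(1/4411995) = 6639791/13235985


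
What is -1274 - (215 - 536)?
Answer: -953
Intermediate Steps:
-1274 - (215 - 536) = -1274 - 1*(-321) = -1274 + 321 = -953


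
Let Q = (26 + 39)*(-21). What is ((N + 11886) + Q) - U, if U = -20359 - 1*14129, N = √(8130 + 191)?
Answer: 45009 + √8321 ≈ 45100.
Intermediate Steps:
Q = -1365 (Q = 65*(-21) = -1365)
N = √8321 ≈ 91.219
U = -34488 (U = -20359 - 14129 = -34488)
((N + 11886) + Q) - U = ((√8321 + 11886) - 1365) - 1*(-34488) = ((11886 + √8321) - 1365) + 34488 = (10521 + √8321) + 34488 = 45009 + √8321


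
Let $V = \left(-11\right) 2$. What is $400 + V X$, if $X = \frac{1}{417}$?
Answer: $\frac{166778}{417} \approx 399.95$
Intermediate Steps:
$X = \frac{1}{417} \approx 0.0023981$
$V = -22$
$400 + V X = 400 - \frac{22}{417} = \frac{166778}{417}$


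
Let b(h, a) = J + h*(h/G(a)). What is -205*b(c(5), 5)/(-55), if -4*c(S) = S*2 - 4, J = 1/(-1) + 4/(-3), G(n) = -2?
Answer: -3403/264 ≈ -12.890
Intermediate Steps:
J = -7/3 (J = 1*(-1) + 4*(-1/3) = -1 - 4/3 = -7/3 ≈ -2.3333)
c(S) = 1 - S/2 (c(S) = -(S*2 - 4)/4 = -(2*S - 4)/4 = -(-4 + 2*S)/4 = 1 - S/2)
b(h, a) = -7/3 - h**2/2 (b(h, a) = -7/3 + h*(h/(-2)) = -7/3 + h*(h*(-1/2)) = -7/3 + h*(-h/2) = -7/3 - h**2/2)
-205*b(c(5), 5)/(-55) = -205*(-7/3 - (1 - 1/2*5)**2/2)/(-55) = -205*(-7/3 - (1 - 5/2)**2/2)*(-1)/55 = -205*(-7/3 - (-3/2)**2/2)*(-1)/55 = -205*(-7/3 - 1/2*9/4)*(-1)/55 = -205*(-7/3 - 9/8)*(-1)/55 = -(-17015)*(-1)/(24*55) = -205*83/1320 = -3403/264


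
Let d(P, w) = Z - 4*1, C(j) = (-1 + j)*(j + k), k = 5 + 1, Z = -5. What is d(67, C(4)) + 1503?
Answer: 1494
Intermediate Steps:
k = 6
C(j) = (-1 + j)*(6 + j) (C(j) = (-1 + j)*(j + 6) = (-1 + j)*(6 + j))
d(P, w) = -9 (d(P, w) = -5 - 4*1 = -5 - 4 = -9)
d(67, C(4)) + 1503 = -9 + 1503 = 1494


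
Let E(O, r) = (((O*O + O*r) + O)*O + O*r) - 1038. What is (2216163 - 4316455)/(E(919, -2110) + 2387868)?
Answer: 1050146/502289925 ≈ 0.0020907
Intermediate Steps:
E(O, r) = -1038 + O*r + O*(O + O² + O*r) (E(O, r) = (((O² + O*r) + O)*O + O*r) - 1038 = ((O + O² + O*r)*O + O*r) - 1038 = (O*(O + O² + O*r) + O*r) - 1038 = (O*r + O*(O + O² + O*r)) - 1038 = -1038 + O*r + O*(O + O² + O*r))
(2216163 - 4316455)/(E(919, -2110) + 2387868) = (2216163 - 4316455)/((-1038 + 919² + 919³ + 919*(-2110) - 2110*919²) + 2387868) = -2100292/((-1038 + 844561 + 776151559 - 1939090 - 2110*844561) + 2387868) = -2100292/((-1038 + 844561 + 776151559 - 1939090 - 1782023710) + 2387868) = -2100292/(-1006967718 + 2387868) = -2100292/(-1004579850) = -2100292*(-1/1004579850) = 1050146/502289925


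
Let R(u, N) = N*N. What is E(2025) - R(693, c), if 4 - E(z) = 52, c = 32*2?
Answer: -4144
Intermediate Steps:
c = 64
R(u, N) = N²
E(z) = -48 (E(z) = 4 - 1*52 = 4 - 52 = -48)
E(2025) - R(693, c) = -48 - 1*64² = -48 - 1*4096 = -48 - 4096 = -4144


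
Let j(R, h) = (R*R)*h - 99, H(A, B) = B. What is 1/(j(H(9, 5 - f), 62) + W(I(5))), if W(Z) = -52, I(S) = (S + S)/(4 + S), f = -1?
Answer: 1/2081 ≈ 0.00048054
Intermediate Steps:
j(R, h) = -99 + h*R**2 (j(R, h) = R**2*h - 99 = h*R**2 - 99 = -99 + h*R**2)
I(S) = 2*S/(4 + S) (I(S) = (2*S)/(4 + S) = 2*S/(4 + S))
1/(j(H(9, 5 - f), 62) + W(I(5))) = 1/((-99 + 62*(5 - 1*(-1))**2) - 52) = 1/((-99 + 62*(5 + 1)**2) - 52) = 1/((-99 + 62*6**2) - 52) = 1/((-99 + 62*36) - 52) = 1/((-99 + 2232) - 52) = 1/(2133 - 52) = 1/2081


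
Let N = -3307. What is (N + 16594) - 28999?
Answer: -15712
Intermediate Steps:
(N + 16594) - 28999 = (-3307 + 16594) - 28999 = 13287 - 28999 = -15712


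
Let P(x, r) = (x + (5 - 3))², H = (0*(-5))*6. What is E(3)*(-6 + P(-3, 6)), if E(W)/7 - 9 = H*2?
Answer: -315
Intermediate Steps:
H = 0 (H = 0*6 = 0)
E(W) = 63 (E(W) = 63 + 7*(0*2) = 63 + 7*0 = 63 + 0 = 63)
P(x, r) = (2 + x)² (P(x, r) = (x + 2)² = (2 + x)²)
E(3)*(-6 + P(-3, 6)) = 63*(-6 + (2 - 3)²) = 63*(-6 + (-1)²) = 63*(-6 + 1) = 63*(-5) = -315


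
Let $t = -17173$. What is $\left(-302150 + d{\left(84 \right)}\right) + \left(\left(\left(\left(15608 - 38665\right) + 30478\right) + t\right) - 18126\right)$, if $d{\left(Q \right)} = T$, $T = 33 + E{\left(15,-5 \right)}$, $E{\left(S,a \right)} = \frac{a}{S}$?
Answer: $- \frac{989986}{3} \approx -3.3 \cdot 10^{5}$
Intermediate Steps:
$T = \frac{98}{3}$ ($T = 33 - \frac{5}{15} = 33 - \frac{1}{3} = \frac{98}{3} \approx 32.667$)
$d{\left(Q \right)} = \frac{98}{3}$
$\left(-302150 + d{\left(84 \right)}\right) + \left(\left(\left(\left(15608 - 38665\right) + 30478\right) + t\right) - 18126\right) = \left(-302150 + \frac{98}{3}\right) + \left(\left(\left(\left(15608 - 38665\right) + 30478\right) - 17173\right) - 18126\right) = - \frac{906352}{3} + \left(\left(\left(-23057 + 30478\right) - 17173\right) - 18126\right) = - \frac{906352}{3} + \left(\left(7421 - 17173\right) - 18126\right) = - \frac{906352}{3} - 27878 = - \frac{989986}{3}$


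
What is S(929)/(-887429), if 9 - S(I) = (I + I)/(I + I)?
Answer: -8/887429 ≈ -9.0148e-6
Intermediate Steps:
S(I) = 8 (S(I) = 9 - (I + I)/(I + I) = 9 - 2*I/(2*I) = 9 - 2*I*1/(2*I) = 9 - 1*1 = 9 - 1 = 8)
S(929)/(-887429) = 8/(-887429) = 8*(-1/887429) = -8/887429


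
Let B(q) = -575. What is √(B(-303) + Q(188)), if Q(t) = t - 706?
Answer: I*√1093 ≈ 33.061*I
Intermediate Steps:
Q(t) = -706 + t
√(B(-303) + Q(188)) = √(-575 + (-706 + 188)) = √(-575 - 518) = √(-1093) = I*√1093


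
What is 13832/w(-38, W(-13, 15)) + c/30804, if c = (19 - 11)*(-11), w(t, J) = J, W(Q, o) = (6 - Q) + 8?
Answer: 35506546/69309 ≈ 512.29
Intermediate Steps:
W(Q, o) = 14 - Q
c = -88 (c = 8*(-11) = -88)
13832/w(-38, W(-13, 15)) + c/30804 = 13832/(14 - 1*(-13)) - 88/30804 = 13832/(14 + 13) - 88*1/30804 = 13832/27 - 22/7701 = 35506546/69309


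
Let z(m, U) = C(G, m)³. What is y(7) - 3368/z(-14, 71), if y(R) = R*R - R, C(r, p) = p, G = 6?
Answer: 14827/343 ≈ 43.227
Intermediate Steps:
z(m, U) = m³
y(R) = R² - R
y(7) - 3368/z(-14, 71) = 7*(-1 + 7) - 3368/((-14)³) = 7*6 - 3368/(-2744) = 42 - 3368*(-1)/2744 = 42 - 1*(-421/343) = 42 + 421/343 = 14827/343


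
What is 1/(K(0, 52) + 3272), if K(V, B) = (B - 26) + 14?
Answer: 1/3312 ≈ 0.00030193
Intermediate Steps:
K(V, B) = -12 + B (K(V, B) = (-26 + B) + 14 = -12 + B)
1/(K(0, 52) + 3272) = 1/((-12 + 52) + 3272) = 1/(40 + 3272) = 1/3312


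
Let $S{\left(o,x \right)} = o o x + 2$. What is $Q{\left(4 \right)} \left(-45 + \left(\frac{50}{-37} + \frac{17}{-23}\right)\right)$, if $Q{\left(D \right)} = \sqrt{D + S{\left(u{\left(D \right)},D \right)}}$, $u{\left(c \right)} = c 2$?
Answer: $- \frac{40074 \sqrt{262}}{851} \approx -762.23$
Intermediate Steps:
$u{\left(c \right)} = 2 c$
$S{\left(o,x \right)} = 2 + x o^{2}$ ($S{\left(o,x \right)} = o^{2} x + 2 = x o^{2} + 2 = 2 + x o^{2}$)
$Q{\left(D \right)} = \sqrt{2 + D + 4 D^{3}}$ ($Q{\left(D \right)} = \sqrt{D + \left(2 + D \left(2 D\right)^{2}\right)} = \sqrt{D + \left(2 + D 4 D^{2}\right)} = \sqrt{D + \left(2 + 4 D^{3}\right)} = \sqrt{2 + D + 4 D^{3}}$)
$Q{\left(4 \right)} \left(-45 + \left(\frac{50}{-37} + \frac{17}{-23}\right)\right) = \sqrt{2 + 4 + 4 \cdot 4^{3}} \left(-45 + \left(\frac{50}{-37} + \frac{17}{-23}\right)\right) = \sqrt{2 + 4 + 4 \cdot 64} \left(-45 + \left(50 \left(- \frac{1}{37}\right) + 17 \left(- \frac{1}{23}\right)\right)\right) = \sqrt{2 + 4 + 256} \left(-45 - \frac{1779}{851}\right) = \sqrt{262} \left(-45 - \frac{1779}{851}\right) = \sqrt{262} \left(- \frac{40074}{851}\right) = - \frac{40074 \sqrt{262}}{851}$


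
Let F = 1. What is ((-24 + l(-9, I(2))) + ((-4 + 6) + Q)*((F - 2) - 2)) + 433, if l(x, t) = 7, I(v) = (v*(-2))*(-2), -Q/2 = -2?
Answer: 398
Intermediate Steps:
Q = 4 (Q = -2*(-2) = 4)
I(v) = 4*v (I(v) = -2*v*(-2) = 4*v)
((-24 + l(-9, I(2))) + ((-4 + 6) + Q)*((F - 2) - 2)) + 433 = ((-24 + 7) + ((-4 + 6) + 4)*((1 - 2) - 2)) + 433 = (-17 + (2 + 4)*(-1 - 2)) + 433 = (-17 + 6*(-3)) + 433 = (-17 - 18) + 433 = -35 + 433 = 398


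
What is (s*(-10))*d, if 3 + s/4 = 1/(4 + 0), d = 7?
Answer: 770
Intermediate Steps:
s = -11 (s = -12 + 4/(4 + 0) = -12 + 4/4 = -12 + 4*(1/4) = -12 + 1 = -11)
(s*(-10))*d = -11*(-10)*7 = 110*7 = 770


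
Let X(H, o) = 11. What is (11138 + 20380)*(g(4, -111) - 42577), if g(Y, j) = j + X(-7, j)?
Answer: -1345093686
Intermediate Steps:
g(Y, j) = 11 + j (g(Y, j) = j + 11 = 11 + j)
(11138 + 20380)*(g(4, -111) - 42577) = (11138 + 20380)*((11 - 111) - 42577) = 31518*(-100 - 42577) = 31518*(-42677) = -1345093686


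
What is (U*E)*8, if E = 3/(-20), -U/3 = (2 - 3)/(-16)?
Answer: 9/40 ≈ 0.22500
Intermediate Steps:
U = -3/16 (U = -3*(2 - 3)/(-16) = -(-3)*(-1)/16 = -3*1/16 = -3/16 ≈ -0.18750)
E = -3/20 (E = 3*(-1/20) = -3/20 ≈ -0.15000)
(U*E)*8 = -3/16*(-3/20)*8 = (9/320)*8 = 9/40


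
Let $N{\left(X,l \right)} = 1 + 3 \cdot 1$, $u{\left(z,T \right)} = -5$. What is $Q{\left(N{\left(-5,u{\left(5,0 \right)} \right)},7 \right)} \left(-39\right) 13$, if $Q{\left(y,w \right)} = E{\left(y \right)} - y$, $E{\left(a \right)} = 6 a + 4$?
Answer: $-12168$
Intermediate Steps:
$E{\left(a \right)} = 4 + 6 a$
$N{\left(X,l \right)} = 4$ ($N{\left(X,l \right)} = 1 + 3 = 4$)
$Q{\left(y,w \right)} = 4 + 5 y$ ($Q{\left(y,w \right)} = \left(4 + 6 y\right) - y = 4 + 5 y$)
$Q{\left(N{\left(-5,u{\left(5,0 \right)} \right)},7 \right)} \left(-39\right) 13 = \left(4 + 5 \cdot 4\right) \left(-39\right) 13 = \left(4 + 20\right) \left(-39\right) 13 = 24 \left(-39\right) 13 = \left(-936\right) 13 = -12168$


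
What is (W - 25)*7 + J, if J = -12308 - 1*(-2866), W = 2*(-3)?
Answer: -9659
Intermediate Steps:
W = -6
J = -9442 (J = -12308 + 2866 = -9442)
(W - 25)*7 + J = (-6 - 25)*7 - 9442 = -31*7 - 9442 = -217 - 9442 = -9659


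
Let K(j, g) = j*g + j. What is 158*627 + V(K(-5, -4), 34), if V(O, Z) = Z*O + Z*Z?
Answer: 100732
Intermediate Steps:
K(j, g) = j + g*j (K(j, g) = g*j + j = j + g*j)
V(O, Z) = Z**2 + O*Z (V(O, Z) = O*Z + Z**2 = Z**2 + O*Z)
158*627 + V(K(-5, -4), 34) = 158*627 + 34*(-5*(1 - 4) + 34) = 99066 + 34*(-5*(-3) + 34) = 99066 + 34*(15 + 34) = 99066 + 34*49 = 99066 + 1666 = 100732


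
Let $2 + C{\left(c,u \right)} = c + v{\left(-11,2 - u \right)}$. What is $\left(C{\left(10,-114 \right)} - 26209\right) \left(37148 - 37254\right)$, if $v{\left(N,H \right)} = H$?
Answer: $2765010$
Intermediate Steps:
$C{\left(c,u \right)} = c - u$ ($C{\left(c,u \right)} = -2 - \left(-2 + u - c\right) = -2 + \left(2 + c - u\right) = c - u$)
$\left(C{\left(10,-114 \right)} - 26209\right) \left(37148 - 37254\right) = \left(\left(10 - -114\right) - 26209\right) \left(37148 - 37254\right) = \left(\left(10 + 114\right) - 26209\right) \left(-106\right) = \left(124 - 26209\right) \left(-106\right) = \left(-26085\right) \left(-106\right) = 2765010$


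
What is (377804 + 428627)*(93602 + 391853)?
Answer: 391485961105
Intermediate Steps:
(377804 + 428627)*(93602 + 391853) = 806431*485455 = 391485961105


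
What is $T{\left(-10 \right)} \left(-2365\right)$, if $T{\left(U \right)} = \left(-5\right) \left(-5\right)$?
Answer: $-59125$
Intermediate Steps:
$T{\left(U \right)} = 25$
$T{\left(-10 \right)} \left(-2365\right) = 25 \left(-2365\right) = -59125$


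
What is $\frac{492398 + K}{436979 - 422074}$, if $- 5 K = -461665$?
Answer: $\frac{584731}{14905} \approx 39.231$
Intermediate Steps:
$K = 92333$ ($K = \left(- \frac{1}{5}\right) \left(-461665\right) = 92333$)
$\frac{492398 + K}{436979 - 422074} = \frac{492398 + 92333}{436979 - 422074} = \frac{584731}{14905}$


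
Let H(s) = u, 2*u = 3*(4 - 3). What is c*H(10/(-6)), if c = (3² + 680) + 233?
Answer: 1383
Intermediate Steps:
u = 3/2 (u = (3*(4 - 3))/2 = (3*1)/2 = (½)*3 = 3/2 ≈ 1.5000)
H(s) = 3/2
c = 922 (c = (9 + 680) + 233 = 689 + 233 = 922)
c*H(10/(-6)) = 922*(3/2) = 1383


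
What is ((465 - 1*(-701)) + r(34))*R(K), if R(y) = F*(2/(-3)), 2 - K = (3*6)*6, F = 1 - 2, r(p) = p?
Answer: 800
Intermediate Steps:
F = -1
K = -106 (K = 2 - 3*6*6 = 2 - 18*6 = 2 - 1*108 = 2 - 108 = -106)
R(y) = ⅔ (R(y) = -2/(-3) = -2*(-1)/3 = -1*(-⅔) = ⅔)
((465 - 1*(-701)) + r(34))*R(K) = ((465 - 1*(-701)) + 34)*(⅔) = ((465 + 701) + 34)*(⅔) = (1166 + 34)*(⅔) = 1200*(⅔) = 800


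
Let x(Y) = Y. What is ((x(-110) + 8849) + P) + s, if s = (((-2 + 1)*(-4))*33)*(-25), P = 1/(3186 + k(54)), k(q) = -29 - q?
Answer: 16877218/3103 ≈ 5439.0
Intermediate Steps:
P = 1/3103 (P = 1/(3186 + (-29 - 1*54)) = 1/(3186 + (-29 - 54)) = 1/(3186 - 83) = 1/3103 ≈ 0.00032227)
s = -3300 (s = (-1*(-4)*33)*(-25) = (4*33)*(-25) = 132*(-25) = -3300)
((x(-110) + 8849) + P) + s = ((-110 + 8849) + 1/3103) - 3300 = (8739 + 1/3103) - 3300 = 27117118/3103 - 3300 = 16877218/3103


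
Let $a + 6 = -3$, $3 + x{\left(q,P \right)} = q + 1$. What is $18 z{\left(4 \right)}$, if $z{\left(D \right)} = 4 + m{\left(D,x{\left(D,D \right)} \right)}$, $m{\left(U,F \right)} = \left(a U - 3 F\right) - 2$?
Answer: $-720$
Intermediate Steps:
$x{\left(q,P \right)} = -2 + q$ ($x{\left(q,P \right)} = -3 + \left(q + 1\right) = -3 + \left(1 + q\right) = -2 + q$)
$a = -9$ ($a = -6 - 3 = -9$)
$m{\left(U,F \right)} = -2 - 9 U - 3 F$ ($m{\left(U,F \right)} = \left(- 9 U - 3 F\right) - 2 = -2 - 9 U - 3 F$)
$z{\left(D \right)} = 8 - 12 D$ ($z{\left(D \right)} = 4 - \left(2 + 3 \left(-2 + D\right) + 9 D\right) = 4 - \left(-4 + 12 D\right) = 8 - 12 D$)
$18 z{\left(4 \right)} = 18 \left(8 - 48\right) = 18 \left(-40\right) = -720$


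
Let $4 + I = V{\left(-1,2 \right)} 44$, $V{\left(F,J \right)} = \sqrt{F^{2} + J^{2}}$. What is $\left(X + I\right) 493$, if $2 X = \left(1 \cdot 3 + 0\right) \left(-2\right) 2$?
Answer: $-4930 + 21692 \sqrt{5} \approx 43575.0$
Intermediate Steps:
$I = -4 + 44 \sqrt{5}$ ($I = -4 + \sqrt{\left(-1\right)^{2} + 2^{2}} \cdot 44 = -4 + \sqrt{1 + 4} \cdot 44 = -4 + \sqrt{5} \cdot 44 = -4 + 44 \sqrt{5} \approx 94.387$)
$X = -6$ ($X = \frac{\left(1 \cdot 3 + 0\right) \left(-2\right) 2}{2} = \frac{\left(3 + 0\right) \left(-2\right) 2}{2} = \frac{3 \left(-2\right) 2}{2} = \frac{\left(-6\right) 2}{2} = \frac{1}{2} \left(-12\right) = -6$)
$\left(X + I\right) 493 = \left(-6 - \left(4 - 44 \sqrt{5}\right)\right) 493 = \left(-10 + 44 \sqrt{5}\right) 493 = -4930 + 21692 \sqrt{5}$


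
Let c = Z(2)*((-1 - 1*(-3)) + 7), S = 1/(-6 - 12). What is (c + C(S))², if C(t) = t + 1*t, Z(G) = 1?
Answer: 6400/81 ≈ 79.012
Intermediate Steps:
S = -1/18 (S = 1/(-18) = -1/18 ≈ -0.055556)
C(t) = 2*t (C(t) = t + t = 2*t)
c = 9 (c = 1*((-1 - 1*(-3)) + 7) = 1*((-1 + 3) + 7) = 1*(2 + 7) = 1*9 = 9)
(c + C(S))² = (9 + 2*(-1/18))² = (9 - ⅑)² = (80/9)² = 6400/81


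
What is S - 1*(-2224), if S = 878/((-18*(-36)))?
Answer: 721015/324 ≈ 2225.4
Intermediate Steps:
S = 439/324 (S = 878/648 = 878*(1/648) = 439/324 ≈ 1.3549)
S - 1*(-2224) = 439/324 - 1*(-2224) = 439/324 + 2224 = 721015/324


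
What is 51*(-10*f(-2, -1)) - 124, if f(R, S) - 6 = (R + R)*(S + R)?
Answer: -9304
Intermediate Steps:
f(R, S) = 6 + 2*R*(R + S) (f(R, S) = 6 + (R + R)*(S + R) = 6 + (2*R)*(R + S) = 6 + 2*R*(R + S))
51*(-10*f(-2, -1)) - 124 = 51*(-10*(6 + 2*(-2)² + 2*(-2)*(-1))) - 124 = 51*(-10*(6 + 2*4 + 4)) - 124 = 51*(-10*(6 + 8 + 4)) - 124 = 51*(-10*18) - 124 = 51*(-180) - 124 = -9180 - 124 = -9304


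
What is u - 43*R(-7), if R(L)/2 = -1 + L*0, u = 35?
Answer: 121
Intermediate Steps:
R(L) = -2 (R(L) = 2*(-1 + L*0) = 2*(-1 + 0) = 2*(-1) = -2)
u - 43*R(-7) = 35 - 43*(-2) = 35 + 86 = 121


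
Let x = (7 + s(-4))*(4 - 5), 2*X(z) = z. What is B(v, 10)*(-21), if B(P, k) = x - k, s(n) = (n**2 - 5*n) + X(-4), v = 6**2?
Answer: 1071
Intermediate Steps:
X(z) = z/2
v = 36
s(n) = -2 + n**2 - 5*n (s(n) = (n**2 - 5*n) + (1/2)*(-4) = (n**2 - 5*n) - 2 = -2 + n**2 - 5*n)
x = -41 (x = (7 + (-2 + (-4)**2 - 5*(-4)))*(4 - 5) = (7 + (-2 + 16 + 20))*(-1) = (7 + 34)*(-1) = 41*(-1) = -41)
B(P, k) = -41 - k
B(v, 10)*(-21) = (-41 - 1*10)*(-21) = (-41 - 10)*(-21) = -51*(-21) = 1071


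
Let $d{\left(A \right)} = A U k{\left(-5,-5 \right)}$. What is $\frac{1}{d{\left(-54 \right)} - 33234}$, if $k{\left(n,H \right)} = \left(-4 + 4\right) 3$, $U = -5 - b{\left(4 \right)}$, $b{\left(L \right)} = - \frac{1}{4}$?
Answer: $- \frac{1}{33234} \approx -3.009 \cdot 10^{-5}$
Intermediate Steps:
$b{\left(L \right)} = - \frac{1}{4}$ ($b{\left(L \right)} = \left(-1\right) \frac{1}{4} = - \frac{1}{4}$)
$U = - \frac{19}{4}$ ($U = -5 - - \frac{1}{4} = -5 + \frac{1}{4} = - \frac{19}{4} \approx -4.75$)
$k{\left(n,H \right)} = 0$ ($k{\left(n,H \right)} = 0 \cdot 3 = 0$)
$d{\left(A \right)} = 0$ ($d{\left(A \right)} = A \left(- \frac{19}{4}\right) 0 = - \frac{19 A}{4} \cdot 0 = 0$)
$\frac{1}{d{\left(-54 \right)} - 33234} = \frac{1}{0 - 33234} = \frac{1}{-33234} = - \frac{1}{33234}$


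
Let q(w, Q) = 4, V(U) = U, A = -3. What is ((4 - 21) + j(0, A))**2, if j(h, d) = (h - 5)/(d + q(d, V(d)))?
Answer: 484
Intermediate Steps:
j(h, d) = (-5 + h)/(4 + d) (j(h, d) = (h - 5)/(d + 4) = (-5 + h)/(4 + d))
((4 - 21) + j(0, A))**2 = ((4 - 21) + (-5 + 0)/(4 - 3))**2 = (-17 - 5/1)**2 = (-17 + 1*(-5))**2 = (-17 - 5)**2 = (-22)**2 = 484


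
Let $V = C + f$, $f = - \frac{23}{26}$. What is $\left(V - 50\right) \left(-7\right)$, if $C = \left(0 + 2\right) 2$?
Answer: $\frac{8533}{26} \approx 328.19$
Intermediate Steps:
$C = 4$ ($C = 2 \cdot 2 = 4$)
$f = - \frac{23}{26}$ ($f = \left(-23\right) \frac{1}{26} = - \frac{23}{26} \approx -0.88461$)
$V = \frac{81}{26}$ ($V = 4 - \frac{23}{26} = \frac{81}{26} \approx 3.1154$)
$\left(V - 50\right) \left(-7\right) = \left(\frac{81}{26} - 50\right) \left(-7\right) = \left(- \frac{1219}{26}\right) \left(-7\right) = \frac{8533}{26}$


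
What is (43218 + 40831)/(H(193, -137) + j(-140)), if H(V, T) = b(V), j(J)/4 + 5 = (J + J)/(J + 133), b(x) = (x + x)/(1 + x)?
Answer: 8152753/13773 ≈ 591.94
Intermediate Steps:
b(x) = 2*x/(1 + x) (b(x) = (2*x)/(1 + x) = 2*x/(1 + x))
j(J) = -20 + 8*J/(133 + J) (j(J) = -20 + 4*((J + J)/(J + 133)) = -20 + 4*((2*J)/(133 + J)) = -20 + 4*(2*J/(133 + J)) = -20 + 8*J/(133 + J))
H(V, T) = 2*V/(1 + V)
(43218 + 40831)/(H(193, -137) + j(-140)) = (43218 + 40831)/(2*193/(1 + 193) + 4*(-665 - 3*(-140))/(133 - 140)) = 84049/(2*193/194 + 4*(-665 + 420)/(-7)) = 84049/(2*193*(1/194) + 4*(-⅐)*(-245)) = 84049/(193/97 + 140) = 84049/(13773/97) = 84049*(97/13773) = 8152753/13773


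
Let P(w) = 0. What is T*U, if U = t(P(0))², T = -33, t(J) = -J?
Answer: 0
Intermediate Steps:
U = 0 (U = (-1*0)² = 0² = 0)
T*U = -33*0 = 0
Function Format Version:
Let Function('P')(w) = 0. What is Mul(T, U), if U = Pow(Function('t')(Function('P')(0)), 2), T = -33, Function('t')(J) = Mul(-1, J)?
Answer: 0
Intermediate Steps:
U = 0 (U = Pow(Mul(-1, 0), 2) = Pow(0, 2) = 0)
Mul(T, U) = Mul(-33, 0) = 0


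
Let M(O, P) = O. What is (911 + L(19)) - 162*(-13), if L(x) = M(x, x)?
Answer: 3036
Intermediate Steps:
L(x) = x
(911 + L(19)) - 162*(-13) = (911 + 19) - 162*(-13) = 930 + 2106 = 3036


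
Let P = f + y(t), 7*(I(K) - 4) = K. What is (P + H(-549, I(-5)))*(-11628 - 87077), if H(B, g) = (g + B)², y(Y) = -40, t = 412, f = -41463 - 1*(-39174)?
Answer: -1429078528695/49 ≈ -2.9165e+10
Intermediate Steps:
f = -2289 (f = -41463 + 39174 = -2289)
I(K) = 4 + K/7
H(B, g) = (B + g)²
P = -2329 (P = -2289 - 40 = -2329)
(P + H(-549, I(-5)))*(-11628 - 87077) = (-2329 + (-549 + (4 + (⅐)*(-5)))²)*(-11628 - 87077) = (-2329 + (-549 + (4 - 5/7))²)*(-98705) = (-2329 + (-549 + 23/7)²)*(-98705) = (-2329 + (-3820/7)²)*(-98705) = (-2329 + 14592400/49)*(-98705) = (14478279/49)*(-98705) = -1429078528695/49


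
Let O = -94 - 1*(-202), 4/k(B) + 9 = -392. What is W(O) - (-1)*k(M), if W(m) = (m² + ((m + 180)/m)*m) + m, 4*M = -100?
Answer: 4836056/401 ≈ 12060.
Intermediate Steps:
M = -25 (M = (¼)*(-100) = -25)
k(B) = -4/401 (k(B) = 4/(-9 - 392) = 4/(-401) = 4*(-1/401) = -4/401)
O = 108 (O = -94 + 202 = 108)
W(m) = 180 + m² + 2*m (W(m) = (m² + ((180 + m)/m)*m) + m = (m² + (180 + m)) + m = (180 + m + m²) + m = 180 + m² + 2*m)
W(O) - (-1)*k(M) = (180 + 108² + 2*108) - (-1)*(-4)/401 = (180 + 11664 + 216) - 1*4/401 = 12060 - 4/401 = 4836056/401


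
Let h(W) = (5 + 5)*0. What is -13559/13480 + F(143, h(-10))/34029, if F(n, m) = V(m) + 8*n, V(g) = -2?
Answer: -446005051/458710920 ≈ -0.97230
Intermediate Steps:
h(W) = 0 (h(W) = 10*0 = 0)
F(n, m) = -2 + 8*n
-13559/13480 + F(143, h(-10))/34029 = -13559/13480 + (-2 + 8*143)/34029 = -13559*1/13480 + (-2 + 1144)*(1/34029) = -13559/13480 + 1142*(1/34029) = -13559/13480 + 1142/34029 = -446005051/458710920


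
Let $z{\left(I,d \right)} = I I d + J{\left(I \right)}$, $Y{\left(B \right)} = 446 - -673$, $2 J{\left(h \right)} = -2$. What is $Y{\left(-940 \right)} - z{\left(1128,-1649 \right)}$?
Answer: $2098162336$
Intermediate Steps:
$J{\left(h \right)} = -1$ ($J{\left(h \right)} = \frac{1}{2} \left(-2\right) = -1$)
$Y{\left(B \right)} = 1119$ ($Y{\left(B \right)} = 446 + 673 = 1119$)
$z{\left(I,d \right)} = -1 + d I^{2}$ ($z{\left(I,d \right)} = I I d - 1 = I^{2} d - 1 = d I^{2} - 1 = -1 + d I^{2}$)
$Y{\left(-940 \right)} - z{\left(1128,-1649 \right)} = 1119 - \left(-1 - 1649 \cdot 1128^{2}\right) = 1119 - \left(-1 - 2098161216\right) = 1119 - -2098161217 = 1119 + 2098161217 = 2098162336$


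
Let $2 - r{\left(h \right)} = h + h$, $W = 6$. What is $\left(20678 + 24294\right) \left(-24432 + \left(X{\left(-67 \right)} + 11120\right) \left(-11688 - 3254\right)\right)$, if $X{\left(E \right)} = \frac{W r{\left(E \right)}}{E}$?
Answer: $- \frac{500171026545344}{67} \approx -7.4652 \cdot 10^{12}$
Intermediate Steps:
$r{\left(h \right)} = 2 - 2 h$ ($r{\left(h \right)} = 2 - \left(h + h\right) = 2 - 2 h$)
$X{\left(E \right)} = \frac{12 - 12 E}{E}$ ($X{\left(E \right)} = \frac{6 \left(2 - 2 E\right)}{E} = \frac{12 - 12 E}{E}$)
$\left(20678 + 24294\right) \left(-24432 + \left(X{\left(-67 \right)} + 11120\right) \left(-11688 - 3254\right)\right) = \left(20678 + 24294\right) \left(-24432 + \left(\left(-12 + \frac{12}{-67}\right) + 11120\right) \left(-11688 - 3254\right)\right) = 44972 \left(-24432 + \left(\left(-12 + 12 \left(- \frac{1}{67}\right)\right) + 11120\right) \left(-14942\right)\right) = 44972 \left(-24432 + \left(\left(-12 - \frac{12}{67}\right) + 11120\right) \left(-14942\right)\right) = 44972 \left(-24432 + \left(- \frac{816}{67} + 11120\right) \left(-14942\right)\right) = 44972 \left(-24432 + \frac{744224}{67} \left(-14942\right)\right) = 44972 \left(-24432 - \frac{11120195008}{67}\right) = 44972 \left(- \frac{11121831952}{67}\right) = - \frac{500171026545344}{67}$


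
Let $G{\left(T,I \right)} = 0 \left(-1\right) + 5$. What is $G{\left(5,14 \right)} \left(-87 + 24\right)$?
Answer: $-315$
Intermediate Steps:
$G{\left(T,I \right)} = 5$ ($G{\left(T,I \right)} = 0 + 5 = 5$)
$G{\left(5,14 \right)} \left(-87 + 24\right) = 5 \left(-87 + 24\right) = 5 \left(-63\right) = -315$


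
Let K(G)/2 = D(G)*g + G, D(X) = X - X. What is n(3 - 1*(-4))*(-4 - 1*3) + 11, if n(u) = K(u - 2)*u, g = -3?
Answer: -479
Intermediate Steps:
D(X) = 0
K(G) = 2*G (K(G) = 2*(0*(-3) + G) = 2*(0 + G) = 2*G)
n(u) = u*(-4 + 2*u) (n(u) = (2*(u - 2))*u = (2*(-2 + u))*u = (-4 + 2*u)*u = u*(-4 + 2*u))
n(3 - 1*(-4))*(-4 - 1*3) + 11 = (2*(3 - 1*(-4))*(-2 + (3 - 1*(-4))))*(-4 - 1*3) + 11 = (2*(3 + 4)*(-2 + (3 + 4)))*(-4 - 3) + 11 = (2*7*(-2 + 7))*(-7) + 11 = (2*7*5)*(-7) + 11 = 70*(-7) + 11 = -490 + 11 = -479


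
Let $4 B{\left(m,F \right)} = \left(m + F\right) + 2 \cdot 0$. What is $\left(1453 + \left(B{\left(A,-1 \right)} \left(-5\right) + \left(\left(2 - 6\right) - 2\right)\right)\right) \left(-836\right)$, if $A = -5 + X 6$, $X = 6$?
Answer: $-1178342$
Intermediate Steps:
$A = 31$ ($A = -5 + 6 \cdot 6 = -5 + 36 = 31$)
$B{\left(m,F \right)} = \frac{F}{4} + \frac{m}{4}$ ($B{\left(m,F \right)} = \frac{\left(m + F\right) + 2 \cdot 0}{4} = \frac{\left(F + m\right) + 0}{4} = \frac{F + m}{4} = \frac{F}{4} + \frac{m}{4}$)
$\left(1453 + \left(B{\left(A,-1 \right)} \left(-5\right) + \left(\left(2 - 6\right) - 2\right)\right)\right) \left(-836\right) = \left(1453 + \left(\left(\frac{1}{4} \left(-1\right) + \frac{1}{4} \cdot 31\right) \left(-5\right) + \left(\left(2 - 6\right) - 2\right)\right)\right) \left(-836\right) = \left(1453 + \left(\left(- \frac{1}{4} + \frac{31}{4}\right) \left(-5\right) - 6\right)\right) \left(-836\right) = \left(1453 + \left(\frac{15}{2} \left(-5\right) - 6\right)\right) \left(-836\right) = \left(1453 - \frac{87}{2}\right) \left(-836\right) = \frac{2819}{2} \left(-836\right) = -1178342$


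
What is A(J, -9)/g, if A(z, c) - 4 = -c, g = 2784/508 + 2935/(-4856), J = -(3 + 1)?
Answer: 8017256/3007031 ≈ 2.6662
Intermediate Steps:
J = -4 (J = -1*4 = -4)
g = 3007031/616712 (g = 2784*(1/508) + 2935*(-1/4856) = 696/127 - 2935/4856 = 3007031/616712 ≈ 4.8759)
A(z, c) = 4 - c
A(J, -9)/g = (4 - 1*(-9))/(3007031/616712) = (4 + 9)*(616712/3007031) = 13*(616712/3007031) = 8017256/3007031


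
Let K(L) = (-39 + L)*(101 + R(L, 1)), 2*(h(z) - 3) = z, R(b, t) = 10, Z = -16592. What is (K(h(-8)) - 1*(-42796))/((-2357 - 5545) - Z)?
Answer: 19178/4345 ≈ 4.4138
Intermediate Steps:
h(z) = 3 + z/2
K(L) = -4329 + 111*L (K(L) = (-39 + L)*(101 + 10) = (-39 + L)*111 = -4329 + 111*L)
(K(h(-8)) - 1*(-42796))/((-2357 - 5545) - Z) = ((-4329 + 111*(3 + (½)*(-8))) - 1*(-42796))/((-2357 - 5545) - 1*(-16592)) = ((-4329 + 111*(3 - 4)) + 42796)/(-7902 + 16592) = ((-4329 + 111*(-1)) + 42796)/8690 = ((-4329 - 111) + 42796)*(1/8690) = (-4440 + 42796)*(1/8690) = 38356*(1/8690) = 19178/4345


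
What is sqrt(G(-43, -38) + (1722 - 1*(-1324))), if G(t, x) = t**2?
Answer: sqrt(4895) ≈ 69.964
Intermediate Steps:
sqrt(G(-43, -38) + (1722 - 1*(-1324))) = sqrt((-43)**2 + (1722 - 1*(-1324))) = sqrt(1849 + (1722 + 1324)) = sqrt(1849 + 3046) = sqrt(4895)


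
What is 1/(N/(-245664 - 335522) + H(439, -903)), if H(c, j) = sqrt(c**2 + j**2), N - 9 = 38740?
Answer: 22520376314/340523293458940479 + 337777166596*sqrt(1008130)/340523293458940479 ≈ 0.00099603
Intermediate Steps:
N = 38749 (N = 9 + 38740 = 38749)
1/(N/(-245664 - 335522) + H(439, -903)) = 1/(38749/(-245664 - 335522) + sqrt(439**2 + (-903)**2)) = 1/(38749/(-581186) + sqrt(192721 + 815409)) = 1/(38749*(-1/581186) + sqrt(1008130)) = 1/(-38749/581186 + sqrt(1008130))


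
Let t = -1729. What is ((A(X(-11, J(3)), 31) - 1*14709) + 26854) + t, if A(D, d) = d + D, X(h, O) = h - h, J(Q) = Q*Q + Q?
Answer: 10447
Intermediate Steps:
J(Q) = Q + Q² (J(Q) = Q² + Q = Q + Q²)
X(h, O) = 0
A(D, d) = D + d
((A(X(-11, J(3)), 31) - 1*14709) + 26854) + t = (((0 + 31) - 1*14709) + 26854) - 1729 = ((31 - 14709) + 26854) - 1729 = (-14678 + 26854) - 1729 = 12176 - 1729 = 10447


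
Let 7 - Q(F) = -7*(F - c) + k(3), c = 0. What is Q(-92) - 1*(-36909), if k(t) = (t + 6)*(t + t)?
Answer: 36218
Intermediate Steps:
k(t) = 2*t*(6 + t) (k(t) = (6 + t)*(2*t) = 2*t*(6 + t))
Q(F) = -47 + 7*F (Q(F) = 7 - (-7*(F - 1*0) + 2*3*(6 + 3)) = 7 - (-7*(F + 0) + 2*3*9) = 7 - (-7*F + 54) = 7 - (54 - 7*F) = 7 + (-54 + 7*F) = -47 + 7*F)
Q(-92) - 1*(-36909) = (-47 + 7*(-92)) - 1*(-36909) = (-47 - 644) + 36909 = -691 + 36909 = 36218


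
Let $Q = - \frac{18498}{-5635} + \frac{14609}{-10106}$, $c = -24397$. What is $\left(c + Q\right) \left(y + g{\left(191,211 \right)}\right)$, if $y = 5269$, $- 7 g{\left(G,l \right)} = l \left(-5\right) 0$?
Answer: $- \frac{7319899779891193}{56947310} \approx -1.2854 \cdot 10^{8}$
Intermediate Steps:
$g{\left(G,l \right)} = 0$ ($g{\left(G,l \right)} = - \frac{l \left(-5\right) 0}{7} = - \frac{- 5 l 0}{7} = \left(- \frac{1}{7}\right) 0 = 0$)
$Q = \frac{104619073}{56947310}$ ($Q = \left(-18498\right) \left(- \frac{1}{5635}\right) + 14609 \left(- \frac{1}{10106}\right) = \frac{18498}{5635} - \frac{14609}{10106} = \frac{104619073}{56947310} \approx 1.8371$)
$\left(c + Q\right) \left(y + g{\left(191,211 \right)}\right) = \left(-24397 + \frac{104619073}{56947310}\right) \left(5269 + 0\right) = \left(- \frac{1389238902997}{56947310}\right) 5269 = - \frac{7319899779891193}{56947310}$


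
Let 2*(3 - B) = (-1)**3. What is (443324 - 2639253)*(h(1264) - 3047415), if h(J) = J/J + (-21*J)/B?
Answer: 6708558703142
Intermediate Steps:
B = 7/2 (B = 3 - 1/2*(-1)**3 = 3 - 1/2*(-1) = 3 + 1/2 = 7/2 ≈ 3.5000)
h(J) = 1 - 6*J (h(J) = J/J + (-21*J)/(7/2) = 1 - 21*J*(2/7) = 1 - 6*J)
(443324 - 2639253)*(h(1264) - 3047415) = (443324 - 2639253)*((1 - 6*1264) - 3047415) = -2195929*((1 - 7584) - 3047415) = -2195929*(-7583 - 3047415) = -2195929*(-3054998) = 6708558703142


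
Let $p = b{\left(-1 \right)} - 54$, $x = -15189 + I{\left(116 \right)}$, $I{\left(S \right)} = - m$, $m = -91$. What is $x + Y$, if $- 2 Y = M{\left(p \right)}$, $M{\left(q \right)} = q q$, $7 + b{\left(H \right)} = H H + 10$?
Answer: $-16348$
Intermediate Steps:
$b{\left(H \right)} = 3 + H^{2}$ ($b{\left(H \right)} = -7 + \left(H H + 10\right) = -7 + \left(H^{2} + 10\right) = -7 + \left(10 + H^{2}\right) = 3 + H^{2}$)
$I{\left(S \right)} = 91$ ($I{\left(S \right)} = \left(-1\right) \left(-91\right) = 91$)
$x = -15098$ ($x = -15189 + 91 = -15098$)
$p = -50$ ($p = \left(3 + \left(-1\right)^{2}\right) - 54 = \left(3 + 1\right) - 54 = 4 - 54 = -50$)
$M{\left(q \right)} = q^{2}$
$Y = -1250$ ($Y = - \frac{\left(-50\right)^{2}}{2} = \left(- \frac{1}{2}\right) 2500 = -1250$)
$x + Y = -15098 - 1250 = -16348$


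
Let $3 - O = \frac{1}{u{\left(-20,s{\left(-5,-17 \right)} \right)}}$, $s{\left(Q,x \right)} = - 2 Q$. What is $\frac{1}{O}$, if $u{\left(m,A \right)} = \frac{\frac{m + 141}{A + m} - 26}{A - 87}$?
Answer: $\frac{381}{373} \approx 1.0214$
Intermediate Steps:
$u{\left(m,A \right)} = \frac{-26 + \frac{141 + m}{A + m}}{-87 + A}$ ($u{\left(m,A \right)} = \frac{\frac{141 + m}{A + m} - 26}{-87 + A} = \frac{-26 + \frac{141 + m}{A + m}}{-87 + A}$)
$O = \frac{373}{381}$ ($O = 3 - \frac{1}{\frac{1}{\left(\left(-2\right) \left(-5\right)\right)^{2} - 87 \left(\left(-2\right) \left(-5\right)\right) - -1740 + \left(-2\right) \left(-5\right) \left(-20\right)} \left(141 - 26 \left(\left(-2\right) \left(-5\right)\right) - -500\right)} = 3 - \frac{1}{\frac{1}{10^{2} - 870 + 1740 + 10 \left(-20\right)} \left(141 - 260 + 500\right)} = 3 - \frac{1}{\frac{1}{100 - 870 + 1740 - 200} \left(141 - 260 + 500\right)} = 3 - \frac{1}{\frac{1}{770} \cdot 381} = 3 - \frac{1}{\frac{381}{770}} = 3 - \frac{770}{381} = \frac{373}{381} \approx 0.979$)
$\frac{1}{O} = \frac{1}{\frac{373}{381}} = \frac{381}{373}$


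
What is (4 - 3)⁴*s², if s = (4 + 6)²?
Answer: 10000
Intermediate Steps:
s = 100 (s = 10² = 100)
(4 - 3)⁴*s² = (4 - 3)⁴*100² = 1⁴*10000 = 1*10000 = 10000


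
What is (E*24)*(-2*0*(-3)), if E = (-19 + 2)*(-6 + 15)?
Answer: 0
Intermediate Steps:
E = -153 (E = -17*9 = -153)
(E*24)*(-2*0*(-3)) = (-153*24)*(-2*0*(-3)) = -0*(-3) = -3672*0 = 0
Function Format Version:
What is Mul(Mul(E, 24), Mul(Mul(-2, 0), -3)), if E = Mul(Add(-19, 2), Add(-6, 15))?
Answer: 0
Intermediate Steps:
E = -153 (E = Mul(-17, 9) = -153)
Mul(Mul(E, 24), Mul(Mul(-2, 0), -3)) = Mul(Mul(-153, 24), Mul(Mul(-2, 0), -3)) = Mul(-3672, Mul(0, -3)) = Mul(-3672, 0) = 0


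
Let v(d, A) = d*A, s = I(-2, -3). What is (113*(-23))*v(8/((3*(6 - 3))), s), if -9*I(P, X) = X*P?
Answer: 41584/27 ≈ 1540.1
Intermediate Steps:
I(P, X) = -P*X/9 (I(P, X) = -X*P/9 = -P*X/9)
s = -⅔ (s = -⅑*(-2)*(-3) = -⅔ ≈ -0.66667)
v(d, A) = A*d
(113*(-23))*v(8/((3*(6 - 3))), s) = (113*(-23))*(-16/(3*(3*(6 - 3)))) = -(-5198)*8/((3*3))/3 = -(-5198)*8/9/3 = -(-5198)*8*(⅑)/3 = -(-5198)*8/(3*9) = -2599*(-16/27) = 41584/27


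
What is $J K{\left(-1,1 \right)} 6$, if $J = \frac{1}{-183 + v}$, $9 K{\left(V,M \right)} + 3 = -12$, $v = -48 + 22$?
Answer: $\frac{10}{209} \approx 0.047847$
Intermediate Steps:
$v = -26$
$K{\left(V,M \right)} = - \frac{5}{3}$ ($K{\left(V,M \right)} = - \frac{1}{3} + \frac{1}{9} \left(-12\right) = - \frac{1}{3} - \frac{4}{3} = - \frac{5}{3}$)
$J = - \frac{1}{209}$ ($J = \frac{1}{-183 - 26} = \frac{1}{-209} = - \frac{1}{209} \approx -0.0047847$)
$J K{\left(-1,1 \right)} 6 = \left(- \frac{1}{209}\right) \left(- \frac{5}{3}\right) 6 = \frac{5}{627} \cdot 6 = \frac{10}{209}$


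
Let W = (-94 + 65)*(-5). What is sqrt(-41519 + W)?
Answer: I*sqrt(41374) ≈ 203.41*I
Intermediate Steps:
W = 145 (W = -29*(-5) = 145)
sqrt(-41519 + W) = sqrt(-41519 + 145) = sqrt(-41374) = I*sqrt(41374)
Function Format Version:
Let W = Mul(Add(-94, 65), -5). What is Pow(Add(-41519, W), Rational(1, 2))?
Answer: Mul(I, Pow(41374, Rational(1, 2))) ≈ Mul(203.41, I)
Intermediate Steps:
W = 145 (W = Mul(-29, -5) = 145)
Pow(Add(-41519, W), Rational(1, 2)) = Pow(Add(-41519, 145), Rational(1, 2)) = Pow(-41374, Rational(1, 2)) = Mul(I, Pow(41374, Rational(1, 2)))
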